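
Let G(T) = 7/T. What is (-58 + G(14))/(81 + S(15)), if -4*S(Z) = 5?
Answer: -230/319 ≈ -0.72100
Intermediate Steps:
S(Z) = -5/4 (S(Z) = -¼*5 = -5/4)
(-58 + G(14))/(81 + S(15)) = (-58 + 7/14)/(81 - 5/4) = (-58 + 7*(1/14))/(319/4) = (-58 + ½)*(4/319) = -115/2*4/319 = -230/319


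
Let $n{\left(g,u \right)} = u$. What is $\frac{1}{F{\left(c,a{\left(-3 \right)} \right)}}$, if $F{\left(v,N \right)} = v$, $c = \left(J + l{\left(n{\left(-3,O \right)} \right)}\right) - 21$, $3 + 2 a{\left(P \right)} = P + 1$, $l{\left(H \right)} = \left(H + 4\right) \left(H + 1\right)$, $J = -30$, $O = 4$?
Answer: $- \frac{1}{11} \approx -0.090909$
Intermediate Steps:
$l{\left(H \right)} = \left(1 + H\right) \left(4 + H\right)$ ($l{\left(H \right)} = \left(4 + H\right) \left(1 + H\right) = \left(1 + H\right) \left(4 + H\right)$)
$a{\left(P \right)} = -1 + \frac{P}{2}$ ($a{\left(P \right)} = - \frac{3}{2} + \frac{P + 1}{2} = - \frac{3}{2} + \frac{1 + P}{2} = - \frac{3}{2} + \left(\frac{1}{2} + \frac{P}{2}\right) = -1 + \frac{P}{2}$)
$c = -11$ ($c = \left(-30 + \left(4 + 4^{2} + 5 \cdot 4\right)\right) - 21 = \left(-30 + \left(4 + 16 + 20\right)\right) - 21 = \left(-30 + 40\right) - 21 = 10 - 21 = -11$)
$\frac{1}{F{\left(c,a{\left(-3 \right)} \right)}} = \frac{1}{-11} = - \frac{1}{11}$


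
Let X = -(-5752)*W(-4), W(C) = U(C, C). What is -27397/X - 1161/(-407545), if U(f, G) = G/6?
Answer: 33509887239/4688397680 ≈ 7.1474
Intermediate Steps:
U(f, G) = G/6 (U(f, G) = G*(⅙) = G/6)
W(C) = C/6
X = -11504/3 (X = -(-5752)*(⅙)*(-4) = -(-5752)*(-2)/3 = -719*16/3 = -11504/3 ≈ -3834.7)
-27397/X - 1161/(-407545) = -27397/(-11504/3) - 1161/(-407545) = -27397*(-3/11504) - 1161*(-1/407545) = 82191/11504 + 1161/407545 = 33509887239/4688397680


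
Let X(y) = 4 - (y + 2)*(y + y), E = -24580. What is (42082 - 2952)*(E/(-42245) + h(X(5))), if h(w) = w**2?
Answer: 205760968400/1207 ≈ 1.7047e+8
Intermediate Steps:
X(y) = 4 - 2*y*(2 + y) (X(y) = 4 - (2 + y)*2*y = 4 - 2*y*(2 + y))
(42082 - 2952)*(E/(-42245) + h(X(5))) = (42082 - 2952)*(-24580/(-42245) + (4 - 4*5 - 2*5**2)**2) = 39130*(-24580*(-1/42245) + (4 - 20 - 2*25)**2) = 39130*(4916/8449 + (4 - 20 - 50)**2) = 39130*(4916/8449 + (-66)**2) = 39130*(4916/8449 + 4356) = 39130*(36808760/8449) = 205760968400/1207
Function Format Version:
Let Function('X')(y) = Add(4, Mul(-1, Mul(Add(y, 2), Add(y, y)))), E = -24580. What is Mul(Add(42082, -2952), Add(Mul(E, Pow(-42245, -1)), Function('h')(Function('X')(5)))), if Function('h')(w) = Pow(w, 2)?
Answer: Rational(205760968400, 1207) ≈ 1.7047e+8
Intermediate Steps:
Function('X')(y) = Add(4, Mul(-2, y, Add(2, y))) (Function('X')(y) = Add(4, Mul(-1, Mul(Add(2, y), Mul(2, y)))) = Add(4, Mul(-1, Mul(2, y, Add(2, y)))) = Add(4, Mul(-2, y, Add(2, y))))
Mul(Add(42082, -2952), Add(Mul(E, Pow(-42245, -1)), Function('h')(Function('X')(5)))) = Mul(Add(42082, -2952), Add(Mul(-24580, Pow(-42245, -1)), Pow(Add(4, Mul(-4, 5), Mul(-2, Pow(5, 2))), 2))) = Mul(39130, Add(Mul(-24580, Rational(-1, 42245)), Pow(Add(4, -20, Mul(-2, 25)), 2))) = Mul(39130, Add(Rational(4916, 8449), Pow(Add(4, -20, -50), 2))) = Mul(39130, Add(Rational(4916, 8449), Pow(-66, 2))) = Mul(39130, Add(Rational(4916, 8449), 4356)) = Mul(39130, Rational(36808760, 8449)) = Rational(205760968400, 1207)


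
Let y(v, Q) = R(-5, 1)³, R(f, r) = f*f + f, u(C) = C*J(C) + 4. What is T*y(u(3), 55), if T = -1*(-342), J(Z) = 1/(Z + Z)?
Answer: 2736000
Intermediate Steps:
J(Z) = 1/(2*Z)
u(C) = 9/2 (u(C) = C*(1/(2*C)) + 4 = ½ + 4 = 9/2)
R(f, r) = f + f² (R(f, r) = f² + f = f + f²)
T = 342
y(v, Q) = 8000 (y(v, Q) = (-5*(1 - 5))³ = (-5*(-4))³ = 20³ = 8000)
T*y(u(3), 55) = 342*8000 = 2736000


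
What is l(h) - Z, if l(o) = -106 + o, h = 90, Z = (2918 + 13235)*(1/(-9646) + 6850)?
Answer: -1067311228483/9646 ≈ -1.1065e+8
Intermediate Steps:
Z = 1067311074147/9646 (Z = 16153*(-1/9646 + 6850) = 16153*(66075099/9646) = 1067311074147/9646 ≈ 1.1065e+8)
l(h) - Z = (-106 + 90) - 1*1067311074147/9646 = -16 - 1067311074147/9646 = -1067311228483/9646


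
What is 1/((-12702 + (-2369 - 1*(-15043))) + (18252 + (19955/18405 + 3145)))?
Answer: 3681/78663280 ≈ 4.6794e-5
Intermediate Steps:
1/((-12702 + (-2369 - 1*(-15043))) + (18252 + (19955/18405 + 3145))) = 1/((-12702 + (-2369 + 15043)) + (18252 + (19955*(1/18405) + 3145))) = 1/((-12702 + 12674) + (18252 + (3991/3681 + 3145))) = 1/(-28 + (18252 + 11580736/3681)) = 1/(-28 + 78766348/3681) = 1/(78663280/3681) = 3681/78663280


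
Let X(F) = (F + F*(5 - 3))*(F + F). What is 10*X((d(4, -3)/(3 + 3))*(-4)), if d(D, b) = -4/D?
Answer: 80/3 ≈ 26.667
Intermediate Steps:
X(F) = 6*F**2 (X(F) = (F + F*2)*(2*F) = (F + 2*F)*(2*F) = (3*F)*(2*F) = 6*F**2)
10*X((d(4, -3)/(3 + 3))*(-4)) = 10*(6*(((-4/4)/(3 + 3))*(-4))**2) = 10*(6*((-4*1/4/6)*(-4))**2) = 10*(6*(-1*1/6*(-4))**2) = 10*(6*(-1/6*(-4))**2) = 10*(6*(2/3)**2) = 10*(6*(4/9)) = 10*(8/3) = 80/3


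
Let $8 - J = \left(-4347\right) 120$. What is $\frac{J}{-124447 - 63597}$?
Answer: $- \frac{130412}{47011} \approx -2.7741$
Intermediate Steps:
$J = 521648$ ($J = 8 - \left(-4347\right) 120 = 8 - -521640 = 8 + 521640 = 521648$)
$\frac{J}{-124447 - 63597} = \frac{521648}{-124447 - 63597} = \frac{521648}{-188044} = 521648 \left(- \frac{1}{188044}\right) = - \frac{130412}{47011}$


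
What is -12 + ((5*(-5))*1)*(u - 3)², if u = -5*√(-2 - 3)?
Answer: 2888 - 750*I*√5 ≈ 2888.0 - 1677.1*I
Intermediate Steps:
u = -5*I*√5 ≈ -11.18*I
-12 + ((5*(-5))*1)*(u - 3)² = -12 + ((5*(-5))*1)*(-5*I*√5 - 3)² = -12 + (-25*1)*(-3 - 5*I*√5)² = -12 - 25*(-3 - 5*I*√5)²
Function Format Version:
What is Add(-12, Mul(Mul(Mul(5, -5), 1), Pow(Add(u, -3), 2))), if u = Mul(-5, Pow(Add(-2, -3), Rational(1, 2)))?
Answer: Add(2888, Mul(-750, I, Pow(5, Rational(1, 2)))) ≈ Add(2888.0, Mul(-1677.1, I))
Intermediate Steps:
u = Mul(-5, I, Pow(5, Rational(1, 2))) (u = Mul(-5, Pow(-5, Rational(1, 2))) = Mul(-5, Mul(I, Pow(5, Rational(1, 2)))) = Mul(-5, I, Pow(5, Rational(1, 2))) ≈ Mul(-11.180, I))
Add(-12, Mul(Mul(Mul(5, -5), 1), Pow(Add(u, -3), 2))) = Add(-12, Mul(Mul(Mul(5, -5), 1), Pow(Add(Mul(-5, I, Pow(5, Rational(1, 2))), -3), 2))) = Add(-12, Mul(Mul(-25, 1), Pow(Add(-3, Mul(-5, I, Pow(5, Rational(1, 2)))), 2))) = Add(-12, Mul(-25, Pow(Add(-3, Mul(-5, I, Pow(5, Rational(1, 2)))), 2)))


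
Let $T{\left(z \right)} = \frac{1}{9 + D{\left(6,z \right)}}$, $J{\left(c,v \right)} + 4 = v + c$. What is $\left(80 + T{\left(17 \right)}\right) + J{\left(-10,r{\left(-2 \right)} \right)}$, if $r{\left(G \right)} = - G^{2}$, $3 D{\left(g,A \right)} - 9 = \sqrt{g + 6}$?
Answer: $\frac{6643}{107} - \frac{\sqrt{3}}{214} \approx 62.076$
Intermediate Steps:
$D{\left(g,A \right)} = 3 + \frac{\sqrt{6 + g}}{3}$ ($D{\left(g,A \right)} = 3 + \frac{\sqrt{g + 6}}{3} = 3 + \frac{\sqrt{6 + g}}{3}$)
$J{\left(c,v \right)} = -4 + c + v$ ($J{\left(c,v \right)} = -4 + \left(v + c\right) = -4 + \left(c + v\right) = -4 + c + v$)
$T{\left(z \right)} = \frac{1}{12 + \frac{2 \sqrt{3}}{3}}$ ($T{\left(z \right)} = \frac{1}{9 + \left(3 + \frac{\sqrt{6 + 6}}{3}\right)} = \frac{1}{9 + \left(3 + \frac{\sqrt{12}}{3}\right)} = \frac{1}{9 + \left(3 + \frac{2 \sqrt{3}}{3}\right)} = \frac{1}{12 + \frac{2 \sqrt{3}}{3}}$)
$\left(80 + T{\left(17 \right)}\right) + J{\left(-10,r{\left(-2 \right)} \right)} = \left(80 + \left(\frac{9}{107} - \frac{\sqrt{3}}{214}\right)\right) - 18 = \left(\frac{8569}{107} - \frac{\sqrt{3}}{214}\right) - 18 = \frac{6643}{107} - \frac{\sqrt{3}}{214}$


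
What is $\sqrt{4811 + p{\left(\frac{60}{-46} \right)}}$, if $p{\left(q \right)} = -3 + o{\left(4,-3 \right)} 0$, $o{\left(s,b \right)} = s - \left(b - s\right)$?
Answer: $2 \sqrt{1202} \approx 69.34$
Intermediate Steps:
$o{\left(s,b \right)} = - b + 2 s$
$p{\left(q \right)} = -3$ ($p{\left(q \right)} = -3 + \left(\left(-1\right) \left(-3\right) + 2 \cdot 4\right) 0 = -3 + \left(3 + 8\right) 0 = -3 + 11 \cdot 0 = -3 + 0 = -3$)
$\sqrt{4811 + p{\left(\frac{60}{-46} \right)}} = \sqrt{4811 - 3} = \sqrt{4808} = 2 \sqrt{1202}$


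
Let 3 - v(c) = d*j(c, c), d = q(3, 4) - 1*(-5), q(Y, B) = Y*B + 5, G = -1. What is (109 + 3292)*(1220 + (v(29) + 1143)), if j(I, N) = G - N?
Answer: 10291426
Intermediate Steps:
q(Y, B) = 5 + B*Y (q(Y, B) = B*Y + 5 = 5 + B*Y)
d = 22 (d = (5 + 4*3) - 1*(-5) = (5 + 12) + 5 = 17 + 5 = 22)
j(I, N) = -1 - N
v(c) = 25 + 22*c (v(c) = 3 - 22*(-1 - c) = 3 - (-22 - 22*c) = 3 + (22 + 22*c) = 25 + 22*c)
(109 + 3292)*(1220 + (v(29) + 1143)) = (109 + 3292)*(1220 + ((25 + 22*29) + 1143)) = 3401*(1220 + ((25 + 638) + 1143)) = 3401*(1220 + (663 + 1143)) = 3401*(1220 + 1806) = 3401*3026 = 10291426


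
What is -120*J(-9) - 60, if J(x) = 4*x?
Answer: 4260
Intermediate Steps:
-120*J(-9) - 60 = -480*(-9) - 60 = -120*(-36) - 60 = 4320 - 60 = 4260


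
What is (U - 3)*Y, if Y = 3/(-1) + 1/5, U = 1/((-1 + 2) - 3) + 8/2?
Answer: -7/5 ≈ -1.4000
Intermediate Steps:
U = 7/2 (U = 1/(1 - 3) + 8*(½) = 1/(-2) + 4 = 1*(-½) + 4 = -½ + 4 = 7/2 ≈ 3.5000)
Y = -14/5 (Y = 3*(-1) + 1*(⅕) = -3 + ⅕ = -14/5 ≈ -2.8000)
(U - 3)*Y = (7/2 - 3)*(-14/5) = (½)*(-14/5) = -7/5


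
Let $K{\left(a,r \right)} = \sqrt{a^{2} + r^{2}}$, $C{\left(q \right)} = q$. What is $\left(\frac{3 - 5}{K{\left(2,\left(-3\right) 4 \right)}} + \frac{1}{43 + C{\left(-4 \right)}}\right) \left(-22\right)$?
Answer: $- \frac{22}{39} + \frac{22 \sqrt{37}}{37} \approx 3.0527$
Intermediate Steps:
$\left(\frac{3 - 5}{K{\left(2,\left(-3\right) 4 \right)}} + \frac{1}{43 + C{\left(-4 \right)}}\right) \left(-22\right) = \left(\frac{3 - 5}{\sqrt{2^{2} + \left(\left(-3\right) 4\right)^{2}}} + \frac{1}{43 - 4}\right) \left(-22\right) = \left(- \frac{2}{\sqrt{4 + \left(-12\right)^{2}}} + \frac{1}{39}\right) \left(-22\right) = \left(- \frac{2}{\sqrt{4 + 144}} + \frac{1}{39}\right) \left(-22\right) = \left(- \frac{2}{\sqrt{148}} + \frac{1}{39}\right) \left(-22\right) = \left(- \frac{2}{2 \sqrt{37}} + \frac{1}{39}\right) \left(-22\right) = \left(- 2 \frac{\sqrt{37}}{74} + \frac{1}{39}\right) \left(-22\right) = \left(- \frac{\sqrt{37}}{37} + \frac{1}{39}\right) \left(-22\right) = \left(\frac{1}{39} - \frac{\sqrt{37}}{37}\right) \left(-22\right) = - \frac{22}{39} + \frac{22 \sqrt{37}}{37}$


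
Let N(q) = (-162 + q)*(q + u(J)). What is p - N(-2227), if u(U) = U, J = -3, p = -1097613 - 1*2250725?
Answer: -8675808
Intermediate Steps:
p = -3348338 (p = -1097613 - 2250725 = -3348338)
N(q) = (-162 + q)*(-3 + q) (N(q) = (-162 + q)*(q - 3) = (-162 + q)*(-3 + q))
p - N(-2227) = -3348338 - (486 + (-2227)² - 165*(-2227)) = -3348338 - (486 + 4959529 + 367455) = -3348338 - 1*5327470 = -3348338 - 5327470 = -8675808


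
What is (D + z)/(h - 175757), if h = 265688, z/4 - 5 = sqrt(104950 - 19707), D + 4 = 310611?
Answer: 310627/89931 + 4*sqrt(85243)/89931 ≈ 3.4670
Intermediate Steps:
D = 310607 (D = -4 + 310611 = 310607)
z = 20 + 4*sqrt(85243) (z = 20 + 4*sqrt(104950 - 19707) = 20 + 4*sqrt(85243) ≈ 1187.9)
(D + z)/(h - 175757) = (310607 + (20 + 4*sqrt(85243)))/(265688 - 175757) = (310627 + 4*sqrt(85243))/89931 = (310627 + 4*sqrt(85243))*(1/89931) = 310627/89931 + 4*sqrt(85243)/89931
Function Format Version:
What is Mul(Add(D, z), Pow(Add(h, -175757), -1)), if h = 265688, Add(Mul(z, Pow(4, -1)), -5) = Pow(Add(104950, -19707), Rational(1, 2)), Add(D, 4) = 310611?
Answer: Add(Rational(310627, 89931), Mul(Rational(4, 89931), Pow(85243, Rational(1, 2)))) ≈ 3.4670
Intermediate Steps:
D = 310607 (D = Add(-4, 310611) = 310607)
z = Add(20, Mul(4, Pow(85243, Rational(1, 2)))) (z = Add(20, Mul(4, Pow(Add(104950, -19707), Rational(1, 2)))) = Add(20, Mul(4, Pow(85243, Rational(1, 2)))) ≈ 1187.9)
Mul(Add(D, z), Pow(Add(h, -175757), -1)) = Mul(Add(310607, Add(20, Mul(4, Pow(85243, Rational(1, 2))))), Pow(Add(265688, -175757), -1)) = Mul(Add(310627, Mul(4, Pow(85243, Rational(1, 2)))), Pow(89931, -1)) = Mul(Add(310627, Mul(4, Pow(85243, Rational(1, 2)))), Rational(1, 89931)) = Add(Rational(310627, 89931), Mul(Rational(4, 89931), Pow(85243, Rational(1, 2))))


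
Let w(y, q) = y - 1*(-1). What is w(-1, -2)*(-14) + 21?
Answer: 21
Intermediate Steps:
w(y, q) = 1 + y (w(y, q) = y + 1 = 1 + y)
w(-1, -2)*(-14) + 21 = (1 - 1)*(-14) + 21 = 0*(-14) + 21 = 0 + 21 = 21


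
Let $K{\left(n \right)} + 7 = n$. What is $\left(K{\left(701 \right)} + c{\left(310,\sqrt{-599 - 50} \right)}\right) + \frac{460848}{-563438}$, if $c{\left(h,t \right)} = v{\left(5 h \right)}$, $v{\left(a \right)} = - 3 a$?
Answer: $- \frac{1114710788}{281719} \approx -3956.8$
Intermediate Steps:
$K{\left(n \right)} = -7 + n$
$c{\left(h,t \right)} = - 15 h$ ($c{\left(h,t \right)} = - 3 \cdot 5 h = - 15 h$)
$\left(K{\left(701 \right)} + c{\left(310,\sqrt{-599 - 50} \right)}\right) + \frac{460848}{-563438} = \left(\left(-7 + 701\right) - 4650\right) + \frac{460848}{-563438} = \left(694 - 4650\right) + 460848 \left(- \frac{1}{563438}\right) = -3956 - \frac{230424}{281719} = - \frac{1114710788}{281719}$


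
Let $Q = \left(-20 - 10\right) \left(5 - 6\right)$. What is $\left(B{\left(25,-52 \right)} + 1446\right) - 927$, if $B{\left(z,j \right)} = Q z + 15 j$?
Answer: $489$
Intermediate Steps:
$Q = 30$ ($Q = \left(-30\right) \left(-1\right) = 30$)
$B{\left(z,j \right)} = 15 j + 30 z$ ($B{\left(z,j \right)} = 30 z + 15 j = 15 j + 30 z$)
$\left(B{\left(25,-52 \right)} + 1446\right) - 927 = \left(\left(15 \left(-52\right) + 30 \cdot 25\right) + 1446\right) - 927 = \left(\left(-780 + 750\right) + 1446\right) - 927 = \left(-30 + 1446\right) - 927 = 1416 - 927 = 489$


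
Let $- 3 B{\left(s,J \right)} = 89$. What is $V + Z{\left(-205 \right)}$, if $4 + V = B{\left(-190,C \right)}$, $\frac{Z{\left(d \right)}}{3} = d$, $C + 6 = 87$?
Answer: $- \frac{1946}{3} \approx -648.67$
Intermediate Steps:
$C = 81$ ($C = -6 + 87 = 81$)
$Z{\left(d \right)} = 3 d$
$B{\left(s,J \right)} = - \frac{89}{3}$ ($B{\left(s,J \right)} = \left(- \frac{1}{3}\right) 89 = - \frac{89}{3}$)
$V = - \frac{101}{3}$ ($V = -4 - \frac{89}{3} = - \frac{101}{3} \approx -33.667$)
$V + Z{\left(-205 \right)} = - \frac{101}{3} + 3 \left(-205\right) = - \frac{101}{3} - 615 = - \frac{1946}{3}$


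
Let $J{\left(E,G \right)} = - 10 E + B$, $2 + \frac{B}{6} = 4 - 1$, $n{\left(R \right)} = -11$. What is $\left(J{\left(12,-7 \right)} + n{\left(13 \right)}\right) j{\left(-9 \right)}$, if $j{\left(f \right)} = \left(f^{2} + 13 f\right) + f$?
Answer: $5625$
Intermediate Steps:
$B = 6$ ($B = -12 + 6 \left(4 - 1\right) = -12 + 6 \cdot 3 = -12 + 18 = 6$)
$j{\left(f \right)} = f^{2} + 14 f$
$J{\left(E,G \right)} = 6 - 10 E$ ($J{\left(E,G \right)} = - 10 E + 6 = 6 - 10 E$)
$\left(J{\left(12,-7 \right)} + n{\left(13 \right)}\right) j{\left(-9 \right)} = \left(\left(6 - 120\right) - 11\right) \left(- 9 \left(14 - 9\right)\right) = \left(\left(6 - 120\right) - 11\right) \left(\left(-9\right) 5\right) = \left(-114 - 11\right) \left(-45\right) = \left(-125\right) \left(-45\right) = 5625$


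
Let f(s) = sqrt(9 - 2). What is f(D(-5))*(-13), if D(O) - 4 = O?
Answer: -13*sqrt(7) ≈ -34.395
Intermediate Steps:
D(O) = 4 + O
f(s) = sqrt(7)
f(D(-5))*(-13) = sqrt(7)*(-13) = -13*sqrt(7)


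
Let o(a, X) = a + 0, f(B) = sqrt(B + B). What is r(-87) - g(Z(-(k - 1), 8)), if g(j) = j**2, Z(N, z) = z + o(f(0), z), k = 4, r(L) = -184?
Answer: -248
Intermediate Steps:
f(B) = sqrt(2)*sqrt(B) (f(B) = sqrt(2*B) = sqrt(2)*sqrt(B))
o(a, X) = a
Z(N, z) = z (Z(N, z) = z + sqrt(2)*sqrt(0) = z + sqrt(2)*0 = z + 0 = z)
r(-87) - g(Z(-(k - 1), 8)) = -184 - 1*8**2 = -184 - 1*64 = -184 - 64 = -248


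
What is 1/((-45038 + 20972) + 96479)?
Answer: 1/72413 ≈ 1.3810e-5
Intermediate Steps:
1/((-45038 + 20972) + 96479) = 1/(-24066 + 96479) = 1/72413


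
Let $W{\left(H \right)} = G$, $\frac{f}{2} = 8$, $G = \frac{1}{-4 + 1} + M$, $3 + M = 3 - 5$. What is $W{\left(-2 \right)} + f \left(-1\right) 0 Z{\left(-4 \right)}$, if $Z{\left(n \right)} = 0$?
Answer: $- \frac{16}{3} \approx -5.3333$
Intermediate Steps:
$M = -5$ ($M = -3 + \left(3 - 5\right) = -3 - 2 = -5$)
$G = - \frac{16}{3}$ ($G = \frac{1}{-4 + 1} - 5 = \frac{1}{-3} - 5 = - \frac{1}{3} - 5 = - \frac{16}{3} \approx -5.3333$)
$f = 16$ ($f = 2 \cdot 8 = 16$)
$W{\left(H \right)} = - \frac{16}{3}$
$W{\left(-2 \right)} + f \left(-1\right) 0 Z{\left(-4 \right)} = - \frac{16}{3} + 16 \left(-1\right) 0 \cdot 0 = - \frac{16}{3} + 16 \cdot 0 \cdot 0 = - \frac{16}{3} + 16 \cdot 0 = - \frac{16}{3} + 0 = - \frac{16}{3}$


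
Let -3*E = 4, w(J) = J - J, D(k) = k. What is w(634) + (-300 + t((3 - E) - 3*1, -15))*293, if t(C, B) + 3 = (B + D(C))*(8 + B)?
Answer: -182246/3 ≈ -60749.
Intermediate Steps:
w(J) = 0
E = -4/3 (E = -⅓*4 = -4/3 ≈ -1.3333)
t(C, B) = -3 + (8 + B)*(B + C) (t(C, B) = -3 + (B + C)*(8 + B) = -3 + (8 + B)*(B + C))
w(634) + (-300 + t((3 - E) - 3*1, -15))*293 = 0 + (-300 + (-3 + (-15)² + 8*(-15) + 8*((3 - 1*(-4/3)) - 3*1) - 15*((3 - 1*(-4/3)) - 3*1)))*293 = 0 + (-300 + (-3 + 225 - 120 + 8*((3 + 4/3) - 3) - 15*((3 + 4/3) - 3)))*293 = 0 + (-300 + (-3 + 225 - 120 + 8*(13/3 - 3) - 15*(13/3 - 3)))*293 = 0 + (-300 + (-3 + 225 - 120 + 8*(4/3) - 15*4/3))*293 = 0 + (-300 + (-3 + 225 - 120 + 32/3 - 20))*293 = 0 + (-300 + 278/3)*293 = 0 - 622/3*293 = 0 - 182246/3 = -182246/3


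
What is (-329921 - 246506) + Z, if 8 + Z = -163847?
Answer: -740282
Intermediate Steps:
Z = -163855 (Z = -8 - 163847 = -163855)
(-329921 - 246506) + Z = (-329921 - 246506) - 163855 = -576427 - 163855 = -740282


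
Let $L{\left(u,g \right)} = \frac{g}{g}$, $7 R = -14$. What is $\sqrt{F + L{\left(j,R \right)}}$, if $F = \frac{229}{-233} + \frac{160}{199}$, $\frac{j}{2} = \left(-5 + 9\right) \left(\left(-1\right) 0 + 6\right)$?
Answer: $\frac{2 \sqrt{441367473}}{46367} \approx 0.90619$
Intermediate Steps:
$j = 48$ ($j = 2 \left(-5 + 9\right) \left(\left(-1\right) 0 + 6\right) = 2 \cdot 4 \left(0 + 6\right) = 2 \cdot 4 \cdot 6 = 2 \cdot 24 = 48$)
$R = -2$ ($R = \frac{1}{7} \left(-14\right) = -2$)
$L{\left(u,g \right)} = 1$
$F = - \frac{8291}{46367}$ ($F = 229 \left(- \frac{1}{233}\right) + 160 \cdot \frac{1}{199} = - \frac{229}{233} + \frac{160}{199} = - \frac{8291}{46367} \approx -0.17881$)
$\sqrt{F + L{\left(j,R \right)}} = \sqrt{- \frac{8291}{46367} + 1} = \sqrt{\frac{38076}{46367}} = \frac{2 \sqrt{441367473}}{46367}$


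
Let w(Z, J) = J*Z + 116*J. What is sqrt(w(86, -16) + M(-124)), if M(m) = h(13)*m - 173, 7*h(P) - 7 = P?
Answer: I*sqrt(184205)/7 ≈ 61.313*I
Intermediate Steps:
h(P) = 1 + P/7
w(Z, J) = 116*J + J*Z
M(m) = -173 + 20*m/7 (M(m) = (1 + (1/7)*13)*m - 173 = (1 + 13/7)*m - 173 = 20*m/7 - 173 = -173 + 20*m/7)
sqrt(w(86, -16) + M(-124)) = sqrt(-16*(116 + 86) + (-173 + (20/7)*(-124))) = sqrt(-16*202 + (-173 - 2480/7)) = sqrt(-3232 - 3691/7) = sqrt(-26315/7) = I*sqrt(184205)/7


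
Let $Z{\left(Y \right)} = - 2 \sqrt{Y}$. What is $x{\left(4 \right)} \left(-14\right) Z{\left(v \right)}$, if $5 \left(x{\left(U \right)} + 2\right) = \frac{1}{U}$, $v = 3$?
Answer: $- \frac{273 \sqrt{3}}{5} \approx -94.57$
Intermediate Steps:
$x{\left(U \right)} = -2 + \frac{1}{5 U}$
$x{\left(4 \right)} \left(-14\right) Z{\left(v \right)} = \left(-2 + \frac{1}{5 \cdot 4}\right) \left(-14\right) \left(- 2 \sqrt{3}\right) = \left(-2 + \frac{1}{5} \cdot \frac{1}{4}\right) \left(-14\right) \left(- 2 \sqrt{3}\right) = \left(-2 + \frac{1}{20}\right) \left(-14\right) \left(- 2 \sqrt{3}\right) = \left(- \frac{39}{20}\right) \left(-14\right) \left(- 2 \sqrt{3}\right) = \frac{273 \left(- 2 \sqrt{3}\right)}{10} = - \frac{273 \sqrt{3}}{5}$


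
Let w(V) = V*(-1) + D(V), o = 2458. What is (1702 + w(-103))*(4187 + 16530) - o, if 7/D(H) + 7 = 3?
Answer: 149421889/4 ≈ 3.7355e+7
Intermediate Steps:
D(H) = -7/4 (D(H) = 7/(-7 + 3) = 7/(-4) = 7*(-¼) = -7/4)
w(V) = -7/4 - V (w(V) = V*(-1) - 7/4 = -V - 7/4 = -7/4 - V)
(1702 + w(-103))*(4187 + 16530) - o = (1702 + (-7/4 - 1*(-103)))*(4187 + 16530) - 1*2458 = (1702 + (-7/4 + 103))*20717 - 2458 = (1702 + 405/4)*20717 - 2458 = (7213/4)*20717 - 2458 = 149431721/4 - 2458 = 149421889/4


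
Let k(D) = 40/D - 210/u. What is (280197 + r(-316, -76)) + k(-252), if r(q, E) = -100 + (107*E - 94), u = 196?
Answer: 34255591/126 ≈ 2.7187e+5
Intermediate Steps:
r(q, E) = -194 + 107*E (r(q, E) = -100 + (-94 + 107*E) = -194 + 107*E)
k(D) = -15/14 + 40/D (k(D) = 40/D - 210/196 = 40/D - 210*1/196 = 40/D - 15/14 = -15/14 + 40/D)
(280197 + r(-316, -76)) + k(-252) = (280197 + (-194 + 107*(-76))) + (-15/14 + 40/(-252)) = (280197 + (-194 - 8132)) + (-15/14 + 40*(-1/252)) = (280197 - 8326) + (-15/14 - 10/63) = 271871 - 155/126 = 34255591/126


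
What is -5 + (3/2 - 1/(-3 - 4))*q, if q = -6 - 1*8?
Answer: -28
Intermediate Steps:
q = -14 (q = -6 - 8 = -14)
-5 + (3/2 - 1/(-3 - 4))*q = -5 + (3/2 - 1/(-3 - 4))*(-14) = -5 + (3*(½) - 1/(-7))*(-14) = -5 + (3/2 - 1*(-⅐))*(-14) = -5 + (3/2 + ⅐)*(-14) = -5 + (23/14)*(-14) = -5 - 23 = -28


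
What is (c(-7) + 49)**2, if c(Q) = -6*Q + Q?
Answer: 7056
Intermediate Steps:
c(Q) = -5*Q
(c(-7) + 49)**2 = (-5*(-7) + 49)**2 = (35 + 49)**2 = 84**2 = 7056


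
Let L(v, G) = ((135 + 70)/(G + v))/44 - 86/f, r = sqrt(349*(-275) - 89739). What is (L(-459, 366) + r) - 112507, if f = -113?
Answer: -52022458025/462396 + I*sqrt(185714) ≈ -1.1251e+5 + 430.95*I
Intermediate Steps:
r = I*sqrt(185714) (r = sqrt(-95975 - 89739) = sqrt(-185714) = I*sqrt(185714) ≈ 430.95*I)
L(v, G) = 86/113 + 205/(44*(G + v)) (L(v, G) = ((135 + 70)/(G + v))/44 - 86/(-113) = (205/(G + v))*(1/44) - 86*(-1/113) = 205/(44*(G + v)) + 86/113 = 86/113 + 205/(44*(G + v)))
(L(-459, 366) + r) - 112507 = ((23165 + 3784*366 + 3784*(-459))/(4972*(366 - 459)) + I*sqrt(185714)) - 112507 = ((1/4972)*(23165 + 1384944 - 1736856)/(-93) + I*sqrt(185714)) - 112507 = ((1/4972)*(-1/93)*(-328747) + I*sqrt(185714)) - 112507 = (328747/462396 + I*sqrt(185714)) - 112507 = -52022458025/462396 + I*sqrt(185714)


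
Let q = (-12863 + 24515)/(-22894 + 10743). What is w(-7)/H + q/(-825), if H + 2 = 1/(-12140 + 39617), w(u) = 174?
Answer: -15975610904498/183626823325 ≈ -87.000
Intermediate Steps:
q = -11652/12151 (q = 11652/(-12151) = 11652*(-1/12151) = -11652/12151 ≈ -0.95893)
H = -54953/27477 (H = -2 + 1/(-12140 + 39617) = -2 + 1/27477 = -54953/27477 ≈ -2.0000)
w(-7)/H + q/(-825) = 174/(-54953/27477) - 11652/12151/(-825) = 174*(-27477/54953) - 11652/12151*(-1/825) = -4780998/54953 + 3884/3341525 = -15975610904498/183626823325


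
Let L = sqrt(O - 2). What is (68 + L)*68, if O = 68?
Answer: 4624 + 68*sqrt(66) ≈ 5176.4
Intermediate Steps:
L = sqrt(66) (L = sqrt(68 - 2) = sqrt(66) ≈ 8.1240)
(68 + L)*68 = (68 + sqrt(66))*68 = 4624 + 68*sqrt(66)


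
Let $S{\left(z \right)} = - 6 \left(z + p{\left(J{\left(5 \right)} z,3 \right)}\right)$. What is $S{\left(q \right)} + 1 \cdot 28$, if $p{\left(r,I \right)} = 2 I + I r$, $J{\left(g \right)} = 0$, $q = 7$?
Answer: $-50$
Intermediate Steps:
$S{\left(z \right)} = -36 - 6 z$ ($S{\left(z \right)} = - 6 \left(z + 3 \left(2 + 0 z\right)\right) = - 6 \left(z + 3 \left(2 + 0\right)\right) = - 6 \left(z + 3 \cdot 2\right) = - 6 \left(z + 6\right) = - 6 \left(6 + z\right) = -36 - 6 z$)
$S{\left(q \right)} + 1 \cdot 28 = \left(-36 - 42\right) + 1 \cdot 28 = \left(-36 - 42\right) + 28 = -78 + 28 = -50$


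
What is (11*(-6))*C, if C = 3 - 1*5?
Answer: 132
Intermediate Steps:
C = -2 (C = 3 - 5 = -2)
(11*(-6))*C = (11*(-6))*(-2) = -66*(-2) = 132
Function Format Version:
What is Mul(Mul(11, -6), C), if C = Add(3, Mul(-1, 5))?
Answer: 132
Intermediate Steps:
C = -2 (C = Add(3, -5) = -2)
Mul(Mul(11, -6), C) = Mul(Mul(11, -6), -2) = Mul(-66, -2) = 132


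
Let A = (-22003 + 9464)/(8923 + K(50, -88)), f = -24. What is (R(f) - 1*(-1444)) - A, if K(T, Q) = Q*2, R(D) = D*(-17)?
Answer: 16211983/8747 ≈ 1853.4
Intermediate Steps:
R(D) = -17*D
K(T, Q) = 2*Q
A = -12539/8747 (A = (-22003 + 9464)/(8923 + 2*(-88)) = -12539/(8923 - 176) = -12539/8747 ≈ -1.4335)
(R(f) - 1*(-1444)) - A = (-17*(-24) - 1*(-1444)) - 1*(-12539/8747) = (408 + 1444) + 12539/8747 = 1852 + 12539/8747 = 16211983/8747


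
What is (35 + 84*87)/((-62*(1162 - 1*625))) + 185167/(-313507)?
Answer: -8467031999/10437902058 ≈ -0.81118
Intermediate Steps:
(35 + 84*87)/((-62*(1162 - 1*625))) + 185167/(-313507) = (35 + 7308)/((-62*(1162 - 625))) + 185167*(-1/313507) = 7343/((-62*537)) - 185167/313507 = 7343/(-33294) - 185167/313507 = 7343*(-1/33294) - 185167/313507 = -7343/33294 - 185167/313507 = -8467031999/10437902058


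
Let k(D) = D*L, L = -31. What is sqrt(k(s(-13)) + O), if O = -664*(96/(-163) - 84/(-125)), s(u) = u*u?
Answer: I*sqrt(87912512095)/4075 ≈ 72.761*I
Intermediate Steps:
s(u) = u**2
k(D) = -31*D (k(D) = D*(-31) = -31*D)
O = -1123488/20375 (O = -664*(96*(-1/163) - 84*(-1/125)) = -664*(-96/163 + 84/125) = -664*1692/20375 = -1123488/20375 ≈ -55.141)
sqrt(k(s(-13)) + O) = sqrt(-31*(-13)**2 - 1123488/20375) = sqrt(-31*169 - 1123488/20375) = sqrt(-5239 - 1123488/20375) = sqrt(-107868113/20375) = I*sqrt(87912512095)/4075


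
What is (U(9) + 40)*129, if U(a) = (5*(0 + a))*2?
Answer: 16770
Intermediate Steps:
U(a) = 10*a (U(a) = (5*a)*2 = 10*a)
(U(9) + 40)*129 = (10*9 + 40)*129 = (90 + 40)*129 = 130*129 = 16770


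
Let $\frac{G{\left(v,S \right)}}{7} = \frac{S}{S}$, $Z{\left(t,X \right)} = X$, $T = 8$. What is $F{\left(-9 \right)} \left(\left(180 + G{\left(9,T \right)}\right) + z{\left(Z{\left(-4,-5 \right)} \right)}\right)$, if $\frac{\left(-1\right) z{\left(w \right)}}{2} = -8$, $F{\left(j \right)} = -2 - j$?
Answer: $1421$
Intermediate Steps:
$G{\left(v,S \right)} = 7$ ($G{\left(v,S \right)} = 7 \frac{S}{S} = 7 \cdot 1 = 7$)
$z{\left(w \right)} = 16$ ($z{\left(w \right)} = \left(-2\right) \left(-8\right) = 16$)
$F{\left(-9 \right)} \left(\left(180 + G{\left(9,T \right)}\right) + z{\left(Z{\left(-4,-5 \right)} \right)}\right) = \left(-2 - -9\right) \left(\left(180 + 7\right) + 16\right) = \left(-2 + 9\right) \left(187 + 16\right) = 7 \cdot 203 = 1421$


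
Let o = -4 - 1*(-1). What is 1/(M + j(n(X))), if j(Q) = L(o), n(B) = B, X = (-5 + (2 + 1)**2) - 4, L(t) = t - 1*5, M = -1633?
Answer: -1/1641 ≈ -0.00060938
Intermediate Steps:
o = -3 (o = -4 + 1 = -3)
L(t) = -5 + t (L(t) = t - 5 = -5 + t)
X = 0 (X = (-5 + 3**2) - 4 = (-5 + 9) - 4 = 4 - 4 = 0)
j(Q) = -8 (j(Q) = -5 - 3 = -8)
1/(M + j(n(X))) = 1/(-1633 - 8) = 1/(-1641) = -1/1641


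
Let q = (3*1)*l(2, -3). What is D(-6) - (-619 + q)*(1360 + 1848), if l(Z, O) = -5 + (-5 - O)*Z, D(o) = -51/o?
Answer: 4144753/2 ≈ 2.0724e+6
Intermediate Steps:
l(Z, O) = -5 + Z*(-5 - O)
q = -27 (q = (3*1)*(-5 - 5*2 - 1*(-3)*2) = 3*(-5 - 10 + 6) = 3*(-9) = -27)
D(-6) - (-619 + q)*(1360 + 1848) = -51/(-6) - (-619 - 27)*(1360 + 1848) = -51*(-1/6) - (-646)*3208 = 17/2 - 1*(-2072368) = 17/2 + 2072368 = 4144753/2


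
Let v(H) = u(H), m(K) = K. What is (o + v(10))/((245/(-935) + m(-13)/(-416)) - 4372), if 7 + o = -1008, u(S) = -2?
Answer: 2028576/8721143 ≈ 0.23260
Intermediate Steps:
o = -1015 (o = -7 - 1008 = -1015)
v(H) = -2
(o + v(10))/((245/(-935) + m(-13)/(-416)) - 4372) = (-1015 - 2)/((245/(-935) - 13/(-416)) - 4372) = -1017/((245*(-1/935) - 13*(-1/416)) - 4372) = -1017/((-49/187 + 1/32) - 4372) = -1017/(-1381/5984 - 4372) = -1017/(-26163429/5984) = -1017*(-5984/26163429) = 2028576/8721143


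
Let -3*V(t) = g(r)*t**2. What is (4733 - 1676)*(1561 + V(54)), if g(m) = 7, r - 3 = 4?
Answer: -16027851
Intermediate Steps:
r = 7 (r = 3 + 4 = 7)
V(t) = -7*t**2/3
(4733 - 1676)*(1561 + V(54)) = (4733 - 1676)*(1561 - 7/3*54**2) = 3057*(1561 - 7/3*2916) = 3057*(1561 - 6804) = 3057*(-5243) = -16027851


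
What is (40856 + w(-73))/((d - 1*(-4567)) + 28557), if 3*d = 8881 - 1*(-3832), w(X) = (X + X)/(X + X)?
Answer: 122571/112085 ≈ 1.0936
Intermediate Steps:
w(X) = 1 (w(X) = (2*X)/((2*X)) = (2*X)*(1/(2*X)) = 1)
d = 12713/3 (d = (8881 - 1*(-3832))/3 = (8881 + 3832)/3 = (⅓)*12713 = 12713/3 ≈ 4237.7)
(40856 + w(-73))/((d - 1*(-4567)) + 28557) = (40856 + 1)/((12713/3 - 1*(-4567)) + 28557) = 40857/((12713/3 + 4567) + 28557) = 40857/(26414/3 + 28557) = 40857/(112085/3) = 40857*(3/112085) = 122571/112085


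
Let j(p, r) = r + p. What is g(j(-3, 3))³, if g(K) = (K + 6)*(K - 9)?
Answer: -157464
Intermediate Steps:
j(p, r) = p + r
g(K) = (-9 + K)*(6 + K) (g(K) = (6 + K)*(-9 + K) = (-9 + K)*(6 + K))
g(j(-3, 3))³ = (-54 + (-3 + 3)² - 3*(-3 + 3))³ = (-54 + 0² - 3*0)³ = (-54 + 0 + 0)³ = (-54)³ = -157464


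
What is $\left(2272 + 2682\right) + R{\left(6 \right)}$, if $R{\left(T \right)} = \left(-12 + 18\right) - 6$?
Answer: $4954$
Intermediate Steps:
$R{\left(T \right)} = 0$ ($R{\left(T \right)} = 6 - 6 = 0$)
$\left(2272 + 2682\right) + R{\left(6 \right)} = \left(2272 + 2682\right) + 0 = 4954 + 0 = 4954$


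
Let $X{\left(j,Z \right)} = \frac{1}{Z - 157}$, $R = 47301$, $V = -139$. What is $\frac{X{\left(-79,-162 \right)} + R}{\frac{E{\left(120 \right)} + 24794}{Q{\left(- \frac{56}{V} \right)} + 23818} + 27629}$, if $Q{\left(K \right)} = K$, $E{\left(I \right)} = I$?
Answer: $\frac{1135365614901}{663203869753} \approx 1.7119$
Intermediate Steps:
$X{\left(j,Z \right)} = \frac{1}{-157 + Z}$
$\frac{X{\left(-79,-162 \right)} + R}{\frac{E{\left(120 \right)} + 24794}{Q{\left(- \frac{56}{V} \right)} + 23818} + 27629} = \frac{\frac{1}{-157 - 162} + 47301}{\frac{120 + 24794}{- \frac{56}{-139} + 23818} + 27629} = \frac{\frac{1}{-319} + 47301}{\frac{24914}{\left(-56\right) \left(- \frac{1}{139}\right) + 23818} + 27629} = \frac{- \frac{1}{319} + 47301}{\frac{24914}{\frac{56}{139} + 23818} + 27629} = \frac{15089018}{319 \left(\frac{24914}{\frac{3310758}{139}} + 27629\right)} = \frac{15089018}{319 \left(24914 \cdot \frac{139}{3310758} + 27629\right)} = \frac{15089018}{319 \left(\frac{1731523}{1655379} + 27629\right)} = \frac{15089018}{319 \cdot \frac{45738197914}{1655379}} = \frac{15089018}{319} \cdot \frac{1655379}{45738197914} = \frac{1135365614901}{663203869753}$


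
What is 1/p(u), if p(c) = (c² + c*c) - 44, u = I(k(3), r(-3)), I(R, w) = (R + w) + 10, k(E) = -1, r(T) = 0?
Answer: 1/118 ≈ 0.0084746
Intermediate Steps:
I(R, w) = 10 + R + w
u = 9 (u = 10 - 1 + 0 = 9)
p(c) = -44 + 2*c² (p(c) = (c² + c²) - 44 = 2*c² - 44 = -44 + 2*c²)
1/p(u) = 1/(-44 + 2*9²) = 1/(-44 + 2*81) = 1/(-44 + 162) = 1/118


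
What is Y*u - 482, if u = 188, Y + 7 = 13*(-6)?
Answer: -16462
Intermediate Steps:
Y = -85 (Y = -7 + 13*(-6) = -7 - 78 = -85)
Y*u - 482 = -85*188 - 482 = -15980 - 482 = -16462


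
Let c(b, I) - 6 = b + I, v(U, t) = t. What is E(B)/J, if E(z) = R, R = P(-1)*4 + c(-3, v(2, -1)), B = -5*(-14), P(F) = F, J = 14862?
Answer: -1/7431 ≈ -0.00013457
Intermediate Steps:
c(b, I) = 6 + I + b (c(b, I) = 6 + (b + I) = 6 + (I + b) = 6 + I + b)
B = 70
R = -2 (R = -1*4 + (6 - 1 - 3) = -4 + 2 = -2)
E(z) = -2
E(B)/J = -2/14862 = -2*1/14862 = -1/7431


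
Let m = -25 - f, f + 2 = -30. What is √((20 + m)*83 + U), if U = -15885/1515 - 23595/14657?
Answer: √4884549213258903/1480357 ≈ 47.211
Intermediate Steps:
f = -32 (f = -2 - 30 = -32)
m = 7 (m = -25 - 1*(-32) = -25 + 32 = 7)
U = -17904858/1480357 (U = -15885*1/1515 - 23595*1/14657 = -1059/101 - 23595/14657 = -17904858/1480357 ≈ -12.095)
√((20 + m)*83 + U) = √((20 + 7)*83 - 17904858/1480357) = √(27*83 - 17904858/1480357) = √(2241 - 17904858/1480357) = √(3299575179/1480357) = √4884549213258903/1480357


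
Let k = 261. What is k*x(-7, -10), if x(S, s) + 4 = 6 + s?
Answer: -2088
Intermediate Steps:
x(S, s) = 2 + s (x(S, s) = -4 + (6 + s) = 2 + s)
k*x(-7, -10) = 261*(2 - 10) = 261*(-8) = -2088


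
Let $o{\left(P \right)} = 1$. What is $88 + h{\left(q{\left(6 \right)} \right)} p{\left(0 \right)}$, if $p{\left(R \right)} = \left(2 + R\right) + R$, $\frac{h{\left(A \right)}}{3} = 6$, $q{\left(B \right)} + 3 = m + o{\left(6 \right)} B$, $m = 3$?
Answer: $124$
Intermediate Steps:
$q{\left(B \right)} = B$ ($q{\left(B \right)} = -3 + \left(3 + 1 B\right) = -3 + \left(3 + B\right) = B$)
$h{\left(A \right)} = 18$ ($h{\left(A \right)} = 3 \cdot 6 = 18$)
$p{\left(R \right)} = 2 + 2 R$
$88 + h{\left(q{\left(6 \right)} \right)} p{\left(0 \right)} = 88 + 18 \left(2 + 2 \cdot 0\right) = 88 + 18 \left(2 + 0\right) = 88 + 18 \cdot 2 = 88 + 36 = 124$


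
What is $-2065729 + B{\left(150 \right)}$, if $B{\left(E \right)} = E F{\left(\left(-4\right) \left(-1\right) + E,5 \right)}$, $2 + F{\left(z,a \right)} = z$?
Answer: $-2042929$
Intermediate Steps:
$F{\left(z,a \right)} = -2 + z$
$B{\left(E \right)} = E \left(2 + E\right)$ ($B{\left(E \right)} = E \left(-2 + \left(\left(-4\right) \left(-1\right) + E\right)\right) = E \left(-2 + \left(4 + E\right)\right) = E \left(2 + E\right)$)
$-2065729 + B{\left(150 \right)} = -2065729 + 150 \left(2 + 150\right) = -2065729 + 150 \cdot 152 = -2065729 + 22800 = -2042929$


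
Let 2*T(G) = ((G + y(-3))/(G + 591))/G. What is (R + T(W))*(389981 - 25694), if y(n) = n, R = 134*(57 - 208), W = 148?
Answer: -1612358287091937/218744 ≈ -7.3710e+9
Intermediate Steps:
R = -20234 (R = 134*(-151) = -20234)
T(G) = (-3 + G)/(2*G*(591 + G)) (T(G) = (((G - 3)/(G + 591))/G)/2 = (((-3 + G)/(591 + G))/G)/2 = ((-3 + G)/(G*(591 + G)))/2 = (-3 + G)/(2*G*(591 + G)))
(R + T(W))*(389981 - 25694) = (-20234 + (½)*(-3 + 148)/(148*(591 + 148)))*(389981 - 25694) = (-20234 + (½)*(1/148)*145/739)*364287 = (-20234 + (½)*(1/148)*(1/739)*145)*364287 = (-20234 + 145/218744)*364287 = -4426065951/218744*364287 = -1612358287091937/218744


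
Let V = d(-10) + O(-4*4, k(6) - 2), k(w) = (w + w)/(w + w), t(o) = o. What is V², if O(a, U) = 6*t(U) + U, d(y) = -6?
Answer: 169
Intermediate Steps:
k(w) = 1 (k(w) = (2*w)/((2*w)) = (2*w)*(1/(2*w)) = 1)
O(a, U) = 7*U (O(a, U) = 6*U + U = 7*U)
V = -13 (V = -6 + 7*(1 - 2) = -6 + 7*(-1) = -6 - 7 = -13)
V² = (-13)² = 169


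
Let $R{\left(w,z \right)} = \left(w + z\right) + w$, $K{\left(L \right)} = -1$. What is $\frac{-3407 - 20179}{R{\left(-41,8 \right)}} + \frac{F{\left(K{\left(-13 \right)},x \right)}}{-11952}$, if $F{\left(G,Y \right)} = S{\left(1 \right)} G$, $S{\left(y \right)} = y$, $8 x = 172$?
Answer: $\frac{140949973}{442224} \approx 318.73$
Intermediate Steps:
$x = \frac{43}{2}$ ($x = \frac{1}{8} \cdot 172 = \frac{43}{2} \approx 21.5$)
$R{\left(w,z \right)} = z + 2 w$
$F{\left(G,Y \right)} = G$ ($F{\left(G,Y \right)} = 1 G = G$)
$\frac{-3407 - 20179}{R{\left(-41,8 \right)}} + \frac{F{\left(K{\left(-13 \right)},x \right)}}{-11952} = \frac{-3407 - 20179}{8 + 2 \left(-41\right)} - \frac{1}{-11952} = - \frac{23586}{8 - 82} - - \frac{1}{11952} = - \frac{23586}{-74} + \frac{1}{11952} = \left(-23586\right) \left(- \frac{1}{74}\right) + \frac{1}{11952} = \frac{11793}{37} + \frac{1}{11952} = \frac{140949973}{442224}$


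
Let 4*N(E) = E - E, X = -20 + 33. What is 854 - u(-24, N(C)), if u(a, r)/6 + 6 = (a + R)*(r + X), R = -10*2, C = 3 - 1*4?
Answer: 4322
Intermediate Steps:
C = -1 (C = 3 - 4 = -1)
R = -20
X = 13
N(E) = 0 (N(E) = (E - E)/4 = (1/4)*0 = 0)
u(a, r) = -36 + 6*(-20 + a)*(13 + r) (u(a, r) = -36 + 6*((a - 20)*(r + 13)) = -36 + 6*((-20 + a)*(13 + r)) = -36 + 6*(-20 + a)*(13 + r))
854 - u(-24, N(C)) = 854 - (-1596 - 120*0 + 78*(-24) + 6*(-24)*0) = 854 - (-1596 + 0 - 1872 + 0) = 854 - 1*(-3468) = 854 + 3468 = 4322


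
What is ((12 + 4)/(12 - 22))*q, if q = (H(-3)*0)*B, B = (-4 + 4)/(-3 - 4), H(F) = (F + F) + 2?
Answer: 0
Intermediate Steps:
H(F) = 2 + 2*F (H(F) = 2*F + 2 = 2 + 2*F)
B = 0 (B = 0/(-7) = 0*(-1/7) = 0)
q = 0 (q = ((2 + 2*(-3))*0)*0 = ((2 - 6)*0)*0 = -4*0*0 = 0*0 = 0)
((12 + 4)/(12 - 22))*q = ((12 + 4)/(12 - 22))*0 = (16/(-10))*0 = (16*(-1/10))*0 = -8/5*0 = 0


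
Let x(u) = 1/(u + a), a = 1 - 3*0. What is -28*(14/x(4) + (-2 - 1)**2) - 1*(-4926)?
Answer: 2714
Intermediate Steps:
a = 1 (a = 1 + 0 = 1)
x(u) = 1/(1 + u) (x(u) = 1/(u + 1) = 1/(1 + u))
-28*(14/x(4) + (-2 - 1)**2) - 1*(-4926) = -28*(14/(1/(1 + 4)) + (-2 - 1)**2) - 1*(-4926) = -28*(14/(1/5) + (-3)**2) + 4926 = -28*(14/(1/5) + 9) + 4926 = -28*(14*5 + 9) + 4926 = -28*(70 + 9) + 4926 = -28*79 + 4926 = -2212 + 4926 = 2714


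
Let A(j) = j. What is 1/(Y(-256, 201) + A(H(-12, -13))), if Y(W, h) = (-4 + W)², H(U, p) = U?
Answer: 1/67588 ≈ 1.4796e-5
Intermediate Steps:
1/(Y(-256, 201) + A(H(-12, -13))) = 1/((-4 - 256)² - 12) = 1/((-260)² - 12) = 1/(67600 - 12) = 1/67588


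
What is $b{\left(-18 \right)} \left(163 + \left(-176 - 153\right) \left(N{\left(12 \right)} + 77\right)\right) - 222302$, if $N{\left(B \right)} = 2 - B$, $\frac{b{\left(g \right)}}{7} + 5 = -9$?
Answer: $1921938$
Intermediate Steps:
$b{\left(g \right)} = -98$ ($b{\left(g \right)} = -35 + 7 \left(-9\right) = -35 - 63 = -98$)
$b{\left(-18 \right)} \left(163 + \left(-176 - 153\right) \left(N{\left(12 \right)} + 77\right)\right) - 222302 = - 98 \left(163 + \left(-176 - 153\right) \left(\left(2 - 12\right) + 77\right)\right) - 222302 = - 98 \left(163 - 329 \left(\left(2 - 12\right) + 77\right)\right) - 222302 = - 98 \left(163 - 329 \left(-10 + 77\right)\right) - 222302 = - 98 \left(163 - 22043\right) - 222302 = \left(-98\right) \left(-21880\right) - 222302 = 2144240 - 222302 = 1921938$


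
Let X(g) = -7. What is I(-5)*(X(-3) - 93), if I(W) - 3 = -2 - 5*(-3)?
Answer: -1600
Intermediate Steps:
I(W) = 16 (I(W) = 3 + (-2 - 5*(-3)) = 3 + (-2 + 15) = 3 + 13 = 16)
I(-5)*(X(-3) - 93) = 16*(-7 - 93) = 16*(-100) = -1600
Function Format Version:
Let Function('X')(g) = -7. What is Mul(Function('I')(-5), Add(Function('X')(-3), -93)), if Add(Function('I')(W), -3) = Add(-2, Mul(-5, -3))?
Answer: -1600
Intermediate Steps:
Function('I')(W) = 16 (Function('I')(W) = Add(3, Add(-2, Mul(-5, -3))) = Add(3, Add(-2, 15)) = Add(3, 13) = 16)
Mul(Function('I')(-5), Add(Function('X')(-3), -93)) = Mul(16, Add(-7, -93)) = Mul(16, -100) = -1600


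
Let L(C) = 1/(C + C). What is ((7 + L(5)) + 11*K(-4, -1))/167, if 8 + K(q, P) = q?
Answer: -1249/1670 ≈ -0.74790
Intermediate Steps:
K(q, P) = -8 + q
L(C) = 1/(2*C)
((7 + L(5)) + 11*K(-4, -1))/167 = ((7 + (½)/5) + 11*(-8 - 4))/167 = ((7 + (½)*(⅕)) + 11*(-12))*(1/167) = ((7 + ⅒) - 132)*(1/167) = (71/10 - 132)*(1/167) = -1249/10*1/167 = -1249/1670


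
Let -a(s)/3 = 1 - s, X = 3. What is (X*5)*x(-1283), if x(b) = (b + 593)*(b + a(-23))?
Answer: 14024250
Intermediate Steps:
a(s) = -3 + 3*s (a(s) = -3*(1 - s) = -3 + 3*s)
x(b) = (-72 + b)*(593 + b) (x(b) = (b + 593)*(b + (-3 + 3*(-23))) = (593 + b)*(b + (-3 - 69)) = (593 + b)*(b - 72) = (593 + b)*(-72 + b) = (-72 + b)*(593 + b))
(X*5)*x(-1283) = (3*5)*(-42696 + (-1283)**2 + 521*(-1283)) = 15*(-42696 + 1646089 - 668443) = 15*934950 = 14024250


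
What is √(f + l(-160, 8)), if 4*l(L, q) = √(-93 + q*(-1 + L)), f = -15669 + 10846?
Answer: √(-19292 + I*√1381)/2 ≈ 0.066888 + 69.448*I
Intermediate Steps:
f = -4823
l(L, q) = √(-93 + q*(-1 + L))/4
√(f + l(-160, 8)) = √(-4823 + √(-93 - 1*8 - 160*8)/4) = √(-4823 + √(-93 - 8 - 1280)/4) = √(-4823 + √(-1381)/4) = √(-4823 + (I*√1381)/4) = √(-4823 + I*√1381/4)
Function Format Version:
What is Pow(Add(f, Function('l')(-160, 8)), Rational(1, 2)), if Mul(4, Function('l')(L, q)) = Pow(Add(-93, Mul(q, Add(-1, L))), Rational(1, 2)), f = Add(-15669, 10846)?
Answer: Mul(Rational(1, 2), Pow(Add(-19292, Mul(I, Pow(1381, Rational(1, 2)))), Rational(1, 2))) ≈ Add(0.066888, Mul(69.448, I))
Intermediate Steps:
f = -4823
Function('l')(L, q) = Mul(Rational(1, 4), Pow(Add(-93, Mul(q, Add(-1, L))), Rational(1, 2)))
Pow(Add(f, Function('l')(-160, 8)), Rational(1, 2)) = Pow(Add(-4823, Mul(Rational(1, 4), Pow(Add(-93, Mul(-1, 8), Mul(-160, 8)), Rational(1, 2)))), Rational(1, 2)) = Pow(Add(-4823, Mul(Rational(1, 4), Pow(Add(-93, -8, -1280), Rational(1, 2)))), Rational(1, 2)) = Pow(Add(-4823, Mul(Rational(1, 4), Pow(-1381, Rational(1, 2)))), Rational(1, 2)) = Pow(Add(-4823, Mul(Rational(1, 4), Mul(I, Pow(1381, Rational(1, 2))))), Rational(1, 2)) = Pow(Add(-4823, Mul(Rational(1, 4), I, Pow(1381, Rational(1, 2)))), Rational(1, 2))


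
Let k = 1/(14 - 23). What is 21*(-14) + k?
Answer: -2647/9 ≈ -294.11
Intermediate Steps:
k = -⅑ (k = 1/(-9) = -⅑ ≈ -0.11111)
21*(-14) + k = 21*(-14) - ⅑ = -294 - ⅑ = -2647/9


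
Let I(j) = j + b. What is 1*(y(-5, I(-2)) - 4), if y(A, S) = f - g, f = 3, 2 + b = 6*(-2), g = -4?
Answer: 3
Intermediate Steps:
b = -14 (b = -2 + 6*(-2) = -2 - 12 = -14)
I(j) = -14 + j (I(j) = j - 14 = -14 + j)
y(A, S) = 7 (y(A, S) = 3 - 1*(-4) = 3 + 4 = 7)
1*(y(-5, I(-2)) - 4) = 1*(7 - 4) = 1*3 = 3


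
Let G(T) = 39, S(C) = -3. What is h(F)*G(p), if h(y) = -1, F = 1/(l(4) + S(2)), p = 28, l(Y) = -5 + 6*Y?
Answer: -39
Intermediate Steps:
F = 1/16 (F = 1/((-5 + 6*4) - 3) = 1/((-5 + 24) - 3) = 1/(19 - 3) = 1/16 ≈ 0.062500)
h(F)*G(p) = -1*39 = -39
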